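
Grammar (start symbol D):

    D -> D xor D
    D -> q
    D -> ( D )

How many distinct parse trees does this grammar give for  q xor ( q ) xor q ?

Parse trees for q xor ( q ) xor q:
  [D [D q] xor [D [D ( [D q] )] xor [D q]]]
  [D [D [D q] xor [D ( [D q] )]] xor [D q]]

2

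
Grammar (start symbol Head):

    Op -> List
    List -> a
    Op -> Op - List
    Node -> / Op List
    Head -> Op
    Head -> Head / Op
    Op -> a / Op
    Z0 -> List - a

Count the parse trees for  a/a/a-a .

7

Parse trees for a/a/a-a:
  [Head [Op [Op a / [Op a / [Op [List a]]]] - [List a]]]
  [Head [Op a / [Op [Op a / [Op [List a]]] - [List a]]]]
  [Head [Op a / [Op a / [Op [Op [List a]] - [List a]]]]]
  [Head [Head [Op [List a]]] / [Op [Op a / [Op [List a]]] - [List a]]]
  [Head [Head [Op [List a]]] / [Op a / [Op [Op [List a]] - [List a]]]]
  [Head [Head [Op a / [Op [List a]]]] / [Op [Op [List a]] - [List a]]]
  [Head [Head [Head [Op [List a]]] / [Op [List a]]] / [Op [Op [List a]] - [List a]]]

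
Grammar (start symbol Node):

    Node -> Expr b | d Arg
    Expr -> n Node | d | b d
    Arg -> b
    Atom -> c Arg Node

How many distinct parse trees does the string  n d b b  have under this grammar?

2

Parse trees for n d b b:
  [Node [Expr n [Node [Expr d] b]] b]
  [Node [Expr n [Node d [Arg b]]] b]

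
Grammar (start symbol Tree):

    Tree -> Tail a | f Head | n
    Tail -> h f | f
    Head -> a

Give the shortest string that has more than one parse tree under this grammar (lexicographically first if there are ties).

f a

length 1: no string has ≥2 trees
length 2: f a has 2 parse trees

Two derivations of f a:
  Tree ⇒ Tail a ⇒ f a
  Tree ⇒ f Head ⇒ f a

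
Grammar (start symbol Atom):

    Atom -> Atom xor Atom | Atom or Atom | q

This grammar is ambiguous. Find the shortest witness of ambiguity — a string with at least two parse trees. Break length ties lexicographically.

length 1: no string has ≥2 trees
length 3: no string has ≥2 trees
length 5: q or q or q has 2 parse trees

Two derivations of q or q or q:
  Atom ⇒ Atom or Atom ⇒ Atom or Atom or Atom ⇒ q or Atom or Atom ⇒ q or q or Atom ⇒ q or q or q
  Atom ⇒ Atom or Atom ⇒ q or Atom ⇒ q or Atom or Atom ⇒ q or q or Atom ⇒ q or q or q

q or q or q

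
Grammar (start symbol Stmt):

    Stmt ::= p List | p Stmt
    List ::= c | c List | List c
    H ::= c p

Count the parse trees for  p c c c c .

8

Parse trees for p c c c c:
  [Stmt p [List c [List c [List c [List c]]]]]
  [Stmt p [List c [List c [List [List c] c]]]]
  [Stmt p [List c [List [List c [List c]] c]]]
  [Stmt p [List c [List [List [List c] c] c]]]
  [Stmt p [List [List c [List c [List c]]] c]]
  [Stmt p [List [List c [List [List c] c]] c]]
  [Stmt p [List [List [List c [List c]] c] c]]
  [Stmt p [List [List [List [List c] c] c] c]]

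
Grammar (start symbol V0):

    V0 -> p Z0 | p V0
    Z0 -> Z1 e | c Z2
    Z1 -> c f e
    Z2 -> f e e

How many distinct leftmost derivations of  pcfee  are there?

2

Parse trees for pcfee:
  [V0 p [Z0 [Z1 c f e] e]]
  [V0 p [Z0 c [Z2 f e e]]]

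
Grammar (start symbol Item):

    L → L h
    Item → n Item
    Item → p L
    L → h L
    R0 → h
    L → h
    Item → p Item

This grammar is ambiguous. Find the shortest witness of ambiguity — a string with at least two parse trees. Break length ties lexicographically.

length 2: no string has ≥2 trees
length 3: p h h has 2 parse trees

Two derivations of p h h:
  Item ⇒ p L ⇒ p L h ⇒ p h h
  Item ⇒ p L ⇒ p h L ⇒ p h h

p h h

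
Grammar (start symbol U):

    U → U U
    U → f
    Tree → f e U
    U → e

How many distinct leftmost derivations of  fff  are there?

2

Parse trees for fff:
  [U [U f] [U [U f] [U f]]]
  [U [U [U f] [U f]] [U f]]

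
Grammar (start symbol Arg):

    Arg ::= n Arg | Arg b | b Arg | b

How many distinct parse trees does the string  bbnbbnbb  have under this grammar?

Parse trees for bbnbbnbb:
  [Arg [Arg b [Arg b [Arg n [Arg b [Arg b [Arg n [Arg b]]]]]]] b]
  [Arg b [Arg [Arg b [Arg n [Arg b [Arg b [Arg n [Arg b]]]]]] b]]
  [Arg b [Arg b [Arg n [Arg [Arg b [Arg b [Arg n [Arg b]]]] b]]]]
  [Arg b [Arg b [Arg n [Arg b [Arg [Arg b [Arg n [Arg b]]] b]]]]]
  [Arg b [Arg b [Arg n [Arg b [Arg b [Arg n [Arg [Arg b] b]]]]]]]
  [Arg b [Arg b [Arg n [Arg b [Arg b [Arg n [Arg b [Arg b]]]]]]]]
  [Arg b [Arg b [Arg n [Arg b [Arg b [Arg [Arg n [Arg b]] b]]]]]]
  [Arg b [Arg b [Arg [Arg n [Arg b [Arg b [Arg n [Arg b]]]]] b]]]

8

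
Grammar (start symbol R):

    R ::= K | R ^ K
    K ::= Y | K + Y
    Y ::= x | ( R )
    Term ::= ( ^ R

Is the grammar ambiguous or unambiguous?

Unambiguous

Only R, K, Y are reachable from R; ignoring the rest: R → R ^ K | K  ;  K → K + Y | Y  — a left-associative chain with Y at the bottom. Each string factors uniquely by precedence.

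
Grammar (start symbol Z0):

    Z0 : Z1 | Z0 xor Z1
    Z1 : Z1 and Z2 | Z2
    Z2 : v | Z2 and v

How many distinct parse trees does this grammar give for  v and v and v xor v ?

4

Parse trees for v and v and v xor v:
  [Z0 [Z0 [Z1 [Z1 [Z2 v]] and [Z2 [Z2 v] and v]]] xor [Z1 [Z2 v]]]
  [Z0 [Z0 [Z1 [Z1 [Z1 [Z2 v]] and [Z2 v]] and [Z2 v]]] xor [Z1 [Z2 v]]]
  [Z0 [Z0 [Z1 [Z1 [Z2 [Z2 v] and v]] and [Z2 v]]] xor [Z1 [Z2 v]]]
  [Z0 [Z0 [Z1 [Z2 [Z2 [Z2 v] and v] and v]]] xor [Z1 [Z2 v]]]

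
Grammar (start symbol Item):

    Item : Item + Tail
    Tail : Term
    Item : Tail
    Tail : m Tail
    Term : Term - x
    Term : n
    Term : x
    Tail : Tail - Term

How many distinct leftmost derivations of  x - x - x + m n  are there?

Parse trees for x - x - x + m n:
  [Item [Item [Tail [Term [Term [Term x] - x] - x]]] + [Tail m [Tail [Term n]]]]
  [Item [Item [Tail [Tail [Term x]] - [Term [Term x] - x]]] + [Tail m [Tail [Term n]]]]
  [Item [Item [Tail [Tail [Term [Term x] - x]] - [Term x]]] + [Tail m [Tail [Term n]]]]
  [Item [Item [Tail [Tail [Tail [Term x]] - [Term x]] - [Term x]]] + [Tail m [Tail [Term n]]]]

4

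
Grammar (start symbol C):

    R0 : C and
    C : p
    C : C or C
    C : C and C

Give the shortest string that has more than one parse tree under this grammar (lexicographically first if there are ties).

p and p and p

length 1: no string has ≥2 trees
length 3: no string has ≥2 trees
length 5: p and p and p has 2 parse trees

Two derivations of p and p and p:
  C ⇒ C and C ⇒ p and C ⇒ p and C and C ⇒ p and p and C ⇒ p and p and p
  C ⇒ C and C ⇒ C and C and C ⇒ p and C and C ⇒ p and p and C ⇒ p and p and p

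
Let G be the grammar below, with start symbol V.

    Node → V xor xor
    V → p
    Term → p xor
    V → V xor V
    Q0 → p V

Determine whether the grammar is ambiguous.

Ambiguous

Witness: p xor p xor p

Derivation 1: V ⇒ V xor V ⇒ p xor V ⇒ p xor V xor V ⇒ p xor p xor V ⇒ p xor p xor p
Derivation 2: V ⇒ V xor V ⇒ V xor V xor V ⇒ p xor V xor V ⇒ p xor p xor V ⇒ p xor p xor p

Two distinct leftmost derivations for the same string.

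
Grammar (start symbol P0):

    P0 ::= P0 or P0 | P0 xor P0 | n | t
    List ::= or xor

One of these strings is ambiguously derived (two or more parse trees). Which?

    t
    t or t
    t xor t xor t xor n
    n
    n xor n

t: 1 tree
t or t: 1 tree
t xor t xor t xor n: 5 trees
n: 1 tree
n xor n: 1 tree

t xor t xor t xor n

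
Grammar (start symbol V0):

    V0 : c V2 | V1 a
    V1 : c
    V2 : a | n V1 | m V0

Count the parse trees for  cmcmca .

Parse trees for cmcmca:
  [V0 c [V2 m [V0 c [V2 m [V0 c [V2 a]]]]]]
  [V0 c [V2 m [V0 c [V2 m [V0 [V1 c] a]]]]]

2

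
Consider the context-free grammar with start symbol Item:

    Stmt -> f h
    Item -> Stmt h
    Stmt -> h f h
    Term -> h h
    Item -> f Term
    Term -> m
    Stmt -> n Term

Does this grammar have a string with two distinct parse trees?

Ambiguous

Witness: f h h

Derivation 1: Item ⇒ Stmt h ⇒ f h h
Derivation 2: Item ⇒ f Term ⇒ f h h

Two distinct leftmost derivations for the same string.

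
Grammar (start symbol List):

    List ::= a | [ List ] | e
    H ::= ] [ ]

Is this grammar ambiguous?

Unambiguous

Only List is reachable from List; ignoring the rest: Each string is a nest of matched brackets around a single atom. An opening bracket forces the recursive rule; an atom forces the base rule.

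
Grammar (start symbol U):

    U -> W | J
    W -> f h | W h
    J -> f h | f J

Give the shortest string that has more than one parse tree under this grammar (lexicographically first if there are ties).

f h

length 2: f h has 2 parse trees

Two derivations of f h:
  U ⇒ W ⇒ f h
  U ⇒ J ⇒ f h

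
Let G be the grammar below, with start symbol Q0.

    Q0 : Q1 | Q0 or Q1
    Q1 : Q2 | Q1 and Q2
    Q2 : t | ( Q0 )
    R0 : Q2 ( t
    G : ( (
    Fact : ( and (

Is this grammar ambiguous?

Unambiguous

(R0, G, Fact are unreachable from Q0, so their rules don't affect L(Q0).) This is a standard precedence ladder (Q0 over Q1 over Q2), with each level left-recursive on its own operator ('or' at Q0, 'and' at Q1). That structure is LR(1), hence unambiguous.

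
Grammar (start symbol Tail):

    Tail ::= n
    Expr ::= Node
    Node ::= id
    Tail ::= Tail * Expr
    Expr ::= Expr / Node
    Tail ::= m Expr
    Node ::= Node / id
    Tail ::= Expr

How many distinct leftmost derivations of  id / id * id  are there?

Parse trees for id / id * id:
  [Tail [Tail [Expr [Node [Node id] / id]]] * [Expr [Node id]]]
  [Tail [Tail [Expr [Expr [Node id]] / [Node id]]] * [Expr [Node id]]]

2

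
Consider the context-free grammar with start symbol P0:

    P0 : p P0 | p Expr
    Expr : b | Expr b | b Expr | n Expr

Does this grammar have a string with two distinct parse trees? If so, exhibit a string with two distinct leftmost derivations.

Witness: p b b

Derivation 1: P0 ⇒ p Expr ⇒ p Expr b ⇒ p b b
Derivation 2: P0 ⇒ p Expr ⇒ p b Expr ⇒ p b b

Two distinct leftmost derivations for the same string.

Ambiguous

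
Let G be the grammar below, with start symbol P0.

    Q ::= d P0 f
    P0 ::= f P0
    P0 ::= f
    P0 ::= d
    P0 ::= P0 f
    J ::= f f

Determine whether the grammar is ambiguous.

Ambiguous

Witness: f f

Derivation 1: P0 ⇒ f P0 ⇒ f f
Derivation 2: P0 ⇒ P0 f ⇒ f f

Two distinct leftmost derivations for the same string.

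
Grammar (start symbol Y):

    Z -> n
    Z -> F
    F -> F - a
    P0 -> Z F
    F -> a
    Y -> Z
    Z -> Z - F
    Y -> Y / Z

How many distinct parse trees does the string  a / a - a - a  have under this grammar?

Parse trees for a / a - a - a:
  [Y [Y [Z [F a]]] / [Z [F [F [F a] - a] - a]]]
  [Y [Y [Z [F a]]] / [Z [Z [F a]] - [F [F a] - a]]]
  [Y [Y [Z [F a]]] / [Z [Z [F [F a] - a]] - [F a]]]
  [Y [Y [Z [F a]]] / [Z [Z [Z [F a]] - [F a]] - [F a]]]

4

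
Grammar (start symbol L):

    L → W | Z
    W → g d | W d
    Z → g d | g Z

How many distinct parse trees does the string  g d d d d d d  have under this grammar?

Parse trees for g d d d d d d:
  [L [W [W [W [W [W [W g d] d] d] d] d] d]]

1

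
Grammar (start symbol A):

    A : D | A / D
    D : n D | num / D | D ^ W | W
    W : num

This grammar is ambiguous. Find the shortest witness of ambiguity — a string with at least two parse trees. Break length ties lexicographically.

num / num

length 1: no string has ≥2 trees
length 2: no string has ≥2 trees
length 3: num / num has 2 parse trees

Two derivations of num / num:
  A ⇒ D ⇒ num / D ⇒ num / W ⇒ num / num
  A ⇒ A / D ⇒ D / D ⇒ W / D ⇒ num / D ⇒ num / W ⇒ num / num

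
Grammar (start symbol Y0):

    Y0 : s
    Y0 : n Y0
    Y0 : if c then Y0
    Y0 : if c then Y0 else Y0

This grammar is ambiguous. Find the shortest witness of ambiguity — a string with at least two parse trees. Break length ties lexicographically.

if c then if c then s else s

length 1: no string has ≥2 trees
length 2: no string has ≥2 trees
length 3: no string has ≥2 trees
length 4: no string has ≥2 trees
length 5: no string has ≥2 trees
length 6: no string has ≥2 trees
length 7: no string has ≥2 trees
length 8: no string has ≥2 trees
length 9: if c then if c then s else s has 2 parse trees

Two derivations of if c then if c then s else s:
  Y0 ⇒ if c then Y0 ⇒ if c then if c then Y0 else Y0 ⇒ if c then if c then s else Y0 ⇒ if c then if c then s else s
  Y0 ⇒ if c then Y0 else Y0 ⇒ if c then if c then Y0 else Y0 ⇒ if c then if c then s else Y0 ⇒ if c then if c then s else s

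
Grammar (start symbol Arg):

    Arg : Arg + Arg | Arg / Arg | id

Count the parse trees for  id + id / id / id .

5

Parse trees for id + id / id / id:
  [Arg [Arg id] + [Arg [Arg id] / [Arg [Arg id] / [Arg id]]]]
  [Arg [Arg id] + [Arg [Arg [Arg id] / [Arg id]] / [Arg id]]]
  [Arg [Arg [Arg id] + [Arg id]] / [Arg [Arg id] / [Arg id]]]
  [Arg [Arg [Arg id] + [Arg [Arg id] / [Arg id]]] / [Arg id]]
  [Arg [Arg [Arg [Arg id] + [Arg id]] / [Arg id]] / [Arg id]]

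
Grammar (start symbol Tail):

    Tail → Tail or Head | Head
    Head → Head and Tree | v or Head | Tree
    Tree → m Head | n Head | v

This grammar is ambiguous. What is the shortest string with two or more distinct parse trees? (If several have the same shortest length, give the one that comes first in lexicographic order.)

length 1: no string has ≥2 trees
length 2: no string has ≥2 trees
length 3: v or v has 2 parse trees

Two derivations of v or v:
  Tail ⇒ Tail or Head ⇒ Head or Head ⇒ Tree or Head ⇒ v or Head ⇒ v or Tree ⇒ v or v
  Tail ⇒ Head ⇒ v or Head ⇒ v or Tree ⇒ v or v

v or v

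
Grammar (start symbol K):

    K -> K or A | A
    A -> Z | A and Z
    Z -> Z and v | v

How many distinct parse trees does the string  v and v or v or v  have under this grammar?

2

Parse trees for v and v or v or v:
  [K [K [K [A [Z [Z v] and v]]] or [A [Z v]]] or [A [Z v]]]
  [K [K [K [A [A [Z v]] and [Z v]]] or [A [Z v]]] or [A [Z v]]]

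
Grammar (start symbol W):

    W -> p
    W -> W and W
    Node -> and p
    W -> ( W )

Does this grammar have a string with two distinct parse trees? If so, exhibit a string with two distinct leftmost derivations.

Witness: p and p and p

Derivation 1: W ⇒ W and W ⇒ p and W ⇒ p and W and W ⇒ p and p and W ⇒ p and p and p
Derivation 2: W ⇒ W and W ⇒ W and W and W ⇒ p and W and W ⇒ p and p and W ⇒ p and p and p

Two distinct leftmost derivations for the same string.

Ambiguous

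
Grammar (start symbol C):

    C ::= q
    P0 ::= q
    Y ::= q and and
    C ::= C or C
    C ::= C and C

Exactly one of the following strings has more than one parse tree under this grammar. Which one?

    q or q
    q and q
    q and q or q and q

q and q or q and q

q or q: 1 tree
q and q: 1 tree
q and q or q and q: 5 trees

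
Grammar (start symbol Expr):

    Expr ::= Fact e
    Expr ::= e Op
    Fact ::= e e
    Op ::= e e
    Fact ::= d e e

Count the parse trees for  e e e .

2

Parse trees for e e e:
  [Expr [Fact e e] e]
  [Expr e [Op e e]]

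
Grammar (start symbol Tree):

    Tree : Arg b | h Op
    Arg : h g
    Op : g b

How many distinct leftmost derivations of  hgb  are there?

2

Parse trees for hgb:
  [Tree [Arg h g] b]
  [Tree h [Op g b]]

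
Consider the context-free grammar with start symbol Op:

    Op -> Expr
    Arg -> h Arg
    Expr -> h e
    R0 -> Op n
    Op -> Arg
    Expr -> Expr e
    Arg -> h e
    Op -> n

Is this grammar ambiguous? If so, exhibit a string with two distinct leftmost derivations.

Witness: h e

Derivation 1: Op ⇒ Expr ⇒ h e
Derivation 2: Op ⇒ Arg ⇒ h e

Two distinct leftmost derivations for the same string.

Ambiguous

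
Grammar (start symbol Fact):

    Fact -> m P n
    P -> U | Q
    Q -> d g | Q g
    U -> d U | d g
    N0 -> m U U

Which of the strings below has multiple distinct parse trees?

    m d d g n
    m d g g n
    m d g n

m d d g n: 1 tree
m d g g n: 1 tree
m d g n: 2 trees

m d g n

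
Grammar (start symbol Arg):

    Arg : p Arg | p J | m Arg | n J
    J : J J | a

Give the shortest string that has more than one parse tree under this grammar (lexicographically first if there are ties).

length 2: no string has ≥2 trees
length 3: no string has ≥2 trees
length 4: n a a a has 2 parse trees

Two derivations of n a a a:
  Arg ⇒ n J ⇒ n J J ⇒ n J J J ⇒ n a J J ⇒ n a a J ⇒ n a a a
  Arg ⇒ n J ⇒ n J J ⇒ n a J ⇒ n a J J ⇒ n a a J ⇒ n a a a

n a a a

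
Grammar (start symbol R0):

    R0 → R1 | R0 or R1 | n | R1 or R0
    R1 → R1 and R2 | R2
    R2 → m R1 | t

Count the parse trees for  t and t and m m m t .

1

Parse trees for t and t and m m m t:
  [R0 [R1 [R1 [R1 [R2 t]] and [R2 t]] and [R2 m [R1 [R2 m [R1 [R2 m [R1 [R2 t]]]]]]]]]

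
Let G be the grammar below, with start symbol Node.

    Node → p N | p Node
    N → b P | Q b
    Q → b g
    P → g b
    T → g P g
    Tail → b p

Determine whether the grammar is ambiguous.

Witness: p b g b

Derivation 1: Node ⇒ p N ⇒ p b P ⇒ p b g b
Derivation 2: Node ⇒ p N ⇒ p Q b ⇒ p b g b

Two distinct leftmost derivations for the same string.

Ambiguous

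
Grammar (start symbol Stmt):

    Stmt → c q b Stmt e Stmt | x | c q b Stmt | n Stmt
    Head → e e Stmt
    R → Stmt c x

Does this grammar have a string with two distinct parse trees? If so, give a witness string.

Ambiguous

Witness: c q b c q b x e x

Derivation 1: Stmt ⇒ c q b Stmt e Stmt ⇒ c q b c q b Stmt e Stmt ⇒ c q b c q b x e Stmt ⇒ c q b c q b x e x
Derivation 2: Stmt ⇒ c q b Stmt ⇒ c q b c q b Stmt e Stmt ⇒ c q b c q b x e Stmt ⇒ c q b c q b x e x

Two distinct leftmost derivations for the same string.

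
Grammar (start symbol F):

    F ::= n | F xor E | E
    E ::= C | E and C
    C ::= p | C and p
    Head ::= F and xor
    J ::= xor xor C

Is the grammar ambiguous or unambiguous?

Witness: p and p

Derivation 1: F ⇒ E ⇒ C ⇒ C and p ⇒ p and p
Derivation 2: F ⇒ E ⇒ E and C ⇒ C and C ⇒ p and C ⇒ p and p

Two distinct leftmost derivations for the same string.

Ambiguous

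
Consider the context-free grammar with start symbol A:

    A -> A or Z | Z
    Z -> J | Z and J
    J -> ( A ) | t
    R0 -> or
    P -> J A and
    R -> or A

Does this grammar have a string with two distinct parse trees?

(R0, P, R are unreachable from A, so their rules don't affect L(A).) A → A or Z | Z  ;  Z → Z and J | J  — a left-associative chain with J at the bottom. Each string factors uniquely by precedence.

Unambiguous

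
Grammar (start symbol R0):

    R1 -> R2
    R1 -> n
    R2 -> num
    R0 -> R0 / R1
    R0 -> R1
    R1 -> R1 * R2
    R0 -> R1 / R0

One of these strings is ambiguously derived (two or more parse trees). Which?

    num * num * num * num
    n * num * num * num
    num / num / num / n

num / num / num / n

num * num * num * num: 1 tree
n * num * num * num: 1 tree
num / num / num / n: 8 trees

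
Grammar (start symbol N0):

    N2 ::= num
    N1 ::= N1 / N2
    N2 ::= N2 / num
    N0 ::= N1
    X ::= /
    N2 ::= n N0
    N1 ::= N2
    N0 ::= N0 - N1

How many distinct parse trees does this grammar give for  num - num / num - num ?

Parse trees for num - num / num - num:
  [N0 [N0 [N0 [N1 [N2 num]]] - [N1 [N1 [N2 num]] / [N2 num]]] - [N1 [N2 num]]]
  [N0 [N0 [N0 [N1 [N2 num]]] - [N1 [N2 [N2 num] / num]]] - [N1 [N2 num]]]

2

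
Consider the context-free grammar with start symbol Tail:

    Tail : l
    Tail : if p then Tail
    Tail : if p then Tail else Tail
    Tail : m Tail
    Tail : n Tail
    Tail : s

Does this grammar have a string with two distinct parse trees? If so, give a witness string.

Ambiguous

Witness: if p then if p then l else l

Derivation 1: Tail ⇒ if p then Tail ⇒ if p then if p then Tail else Tail ⇒ if p then if p then l else Tail ⇒ if p then if p then l else l
Derivation 2: Tail ⇒ if p then Tail else Tail ⇒ if p then if p then Tail else Tail ⇒ if p then if p then l else Tail ⇒ if p then if p then l else l

Two distinct leftmost derivations for the same string.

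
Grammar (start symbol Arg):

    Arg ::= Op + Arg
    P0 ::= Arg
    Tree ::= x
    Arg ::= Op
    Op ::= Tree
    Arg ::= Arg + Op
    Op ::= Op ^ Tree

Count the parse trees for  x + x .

Parse trees for x + x:
  [Arg [Op [Tree x]] + [Arg [Op [Tree x]]]]
  [Arg [Arg [Op [Tree x]]] + [Op [Tree x]]]

2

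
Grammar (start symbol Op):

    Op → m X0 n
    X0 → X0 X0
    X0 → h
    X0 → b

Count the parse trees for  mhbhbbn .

Parse trees for mhbhbbn (showing first 6 of 14):
  [Op m [X0 [X0 h] [X0 [X0 b] [X0 [X0 h] [X0 [X0 b] [X0 b]]]]] n]
  [Op m [X0 [X0 h] [X0 [X0 b] [X0 [X0 [X0 h] [X0 b]] [X0 b]]]] n]
  [Op m [X0 [X0 h] [X0 [X0 [X0 b] [X0 h]] [X0 [X0 b] [X0 b]]]] n]
  [Op m [X0 [X0 h] [X0 [X0 [X0 b] [X0 [X0 h] [X0 b]]] [X0 b]]] n]
  [Op m [X0 [X0 h] [X0 [X0 [X0 [X0 b] [X0 h]] [X0 b]] [X0 b]]] n]
  [Op m [X0 [X0 [X0 h] [X0 b]] [X0 [X0 h] [X0 [X0 b] [X0 b]]]] n]

14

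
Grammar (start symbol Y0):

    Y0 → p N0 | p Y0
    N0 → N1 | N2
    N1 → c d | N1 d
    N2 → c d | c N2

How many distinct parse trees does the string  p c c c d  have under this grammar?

Parse trees for p c c c d:
  [Y0 p [N0 [N2 c [N2 c [N2 c d]]]]]

1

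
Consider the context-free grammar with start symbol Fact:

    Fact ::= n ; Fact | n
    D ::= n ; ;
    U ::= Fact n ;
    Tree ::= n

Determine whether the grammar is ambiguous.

Unambiguous

(D, U, Tree are unreachable from Fact, so their rules don't affect L(Fact).) The reachable grammar is A → atom sep A | atom. Each atom is followed by either the separator (recurse) or end-of-string (stop) — no choice point.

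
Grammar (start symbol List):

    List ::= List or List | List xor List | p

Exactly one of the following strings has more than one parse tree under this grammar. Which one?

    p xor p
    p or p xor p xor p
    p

p xor p: 1 tree
p or p xor p xor p: 5 trees
p: 1 tree

p or p xor p xor p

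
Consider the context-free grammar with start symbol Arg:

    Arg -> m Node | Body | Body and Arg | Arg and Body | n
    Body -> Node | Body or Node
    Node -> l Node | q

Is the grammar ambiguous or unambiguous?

Ambiguous

Witness: q and q

Derivation 1: Arg ⇒ Body and Arg ⇒ Node and Arg ⇒ q and Arg ⇒ q and Body ⇒ q and Node ⇒ q and q
Derivation 2: Arg ⇒ Arg and Body ⇒ Body and Body ⇒ Node and Body ⇒ q and Body ⇒ q and Node ⇒ q and q

Two distinct leftmost derivations for the same string.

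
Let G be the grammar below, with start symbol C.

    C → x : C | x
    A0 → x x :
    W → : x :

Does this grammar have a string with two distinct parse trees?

Only C is reachable from C; ignoring the rest: The reachable grammar is A → atom sep A | atom. Each atom is followed by either the separator (recurse) or end-of-string (stop) — no choice point.

Unambiguous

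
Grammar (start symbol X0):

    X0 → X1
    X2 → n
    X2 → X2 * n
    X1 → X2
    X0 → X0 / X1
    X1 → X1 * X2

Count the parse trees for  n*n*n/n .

4

Parse trees for n*n*n/n:
  [X0 [X0 [X1 [X2 [X2 [X2 n] * n] * n]]] / [X1 [X2 n]]]
  [X0 [X0 [X1 [X1 [X2 n]] * [X2 [X2 n] * n]]] / [X1 [X2 n]]]
  [X0 [X0 [X1 [X1 [X2 [X2 n] * n]] * [X2 n]]] / [X1 [X2 n]]]
  [X0 [X0 [X1 [X1 [X1 [X2 n]] * [X2 n]] * [X2 n]]] / [X1 [X2 n]]]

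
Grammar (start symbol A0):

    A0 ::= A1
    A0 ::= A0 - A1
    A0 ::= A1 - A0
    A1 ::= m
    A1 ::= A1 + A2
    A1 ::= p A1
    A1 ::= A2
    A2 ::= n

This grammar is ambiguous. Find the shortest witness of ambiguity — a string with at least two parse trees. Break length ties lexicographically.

length 1: no string has ≥2 trees
length 2: no string has ≥2 trees
length 3: m - m has 2 parse trees

Two derivations of m - m:
  A0 ⇒ A0 - A1 ⇒ A1 - A1 ⇒ m - A1 ⇒ m - m
  A0 ⇒ A1 - A0 ⇒ m - A0 ⇒ m - A1 ⇒ m - m

m - m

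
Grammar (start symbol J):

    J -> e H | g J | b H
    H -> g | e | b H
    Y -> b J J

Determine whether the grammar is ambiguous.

Only J, H are reachable from J; ignoring the rest: Restricted to the reachable nonterminals, every rule has the form A → t or A → t B, and no two rules for the same A share a first terminal. The grammar encodes a DFA — one run per string.

Unambiguous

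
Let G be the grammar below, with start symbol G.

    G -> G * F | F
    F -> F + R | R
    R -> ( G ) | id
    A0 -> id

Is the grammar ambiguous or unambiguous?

(A0 is unreachable from G, so its rules don't affect L(G).) G → G * F | F  ;  F → F + R | R  — a left-associative chain with R at the bottom. Each string factors uniquely by precedence.

Unambiguous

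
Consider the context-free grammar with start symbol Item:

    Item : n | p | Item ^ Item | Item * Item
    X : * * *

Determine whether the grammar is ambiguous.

Witness: n * n * n

Derivation 1: Item ⇒ Item * Item ⇒ n * Item ⇒ n * Item * Item ⇒ n * n * Item ⇒ n * n * n
Derivation 2: Item ⇒ Item * Item ⇒ Item * Item * Item ⇒ n * Item * Item ⇒ n * n * Item ⇒ n * n * n

Two distinct leftmost derivations for the same string.

Ambiguous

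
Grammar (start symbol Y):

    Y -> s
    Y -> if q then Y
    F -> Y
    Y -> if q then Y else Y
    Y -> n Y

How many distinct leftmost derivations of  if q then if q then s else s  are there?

Parse trees for if q then if q then s else s:
  [Y if q then [Y if q then [Y s] else [Y s]]]
  [Y if q then [Y if q then [Y s]] else [Y s]]

2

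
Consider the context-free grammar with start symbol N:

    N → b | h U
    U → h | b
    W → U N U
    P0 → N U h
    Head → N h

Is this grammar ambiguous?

(W, P0, Head are unreachable from N, so their rules don't affect L(N).) Restricted to the reachable nonterminals, every rule has the form A → t or A → t B, and no two rules for the same A share a first terminal. The grammar encodes a DFA — one run per string.

Unambiguous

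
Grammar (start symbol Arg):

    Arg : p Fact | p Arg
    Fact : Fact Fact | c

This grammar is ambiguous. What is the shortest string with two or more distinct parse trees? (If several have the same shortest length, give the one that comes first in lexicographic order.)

length 2: no string has ≥2 trees
length 3: no string has ≥2 trees
length 4: p c c c has 2 parse trees

Two derivations of p c c c:
  Arg ⇒ p Fact ⇒ p Fact Fact ⇒ p Fact Fact Fact ⇒ p c Fact Fact ⇒ p c c Fact ⇒ p c c c
  Arg ⇒ p Fact ⇒ p Fact Fact ⇒ p c Fact ⇒ p c Fact Fact ⇒ p c c Fact ⇒ p c c c

p c c c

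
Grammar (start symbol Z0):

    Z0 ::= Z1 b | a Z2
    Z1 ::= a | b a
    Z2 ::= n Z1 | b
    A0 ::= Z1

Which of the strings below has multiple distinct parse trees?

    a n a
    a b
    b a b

a b

a n a: 1 tree
a b: 2 trees
b a b: 1 tree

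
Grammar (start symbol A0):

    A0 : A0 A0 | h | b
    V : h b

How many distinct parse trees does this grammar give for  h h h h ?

5

Parse trees for h h h h:
  [A0 [A0 h] [A0 [A0 h] [A0 [A0 h] [A0 h]]]]
  [A0 [A0 h] [A0 [A0 [A0 h] [A0 h]] [A0 h]]]
  [A0 [A0 [A0 h] [A0 h]] [A0 [A0 h] [A0 h]]]
  [A0 [A0 [A0 h] [A0 [A0 h] [A0 h]]] [A0 h]]
  [A0 [A0 [A0 [A0 h] [A0 h]] [A0 h]] [A0 h]]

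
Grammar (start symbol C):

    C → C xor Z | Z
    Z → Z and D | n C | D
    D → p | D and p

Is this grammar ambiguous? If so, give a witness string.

Ambiguous

Witness: p and p

Derivation 1: C ⇒ Z ⇒ Z and D ⇒ D and D ⇒ p and D ⇒ p and p
Derivation 2: C ⇒ Z ⇒ D ⇒ D and p ⇒ p and p

Two distinct leftmost derivations for the same string.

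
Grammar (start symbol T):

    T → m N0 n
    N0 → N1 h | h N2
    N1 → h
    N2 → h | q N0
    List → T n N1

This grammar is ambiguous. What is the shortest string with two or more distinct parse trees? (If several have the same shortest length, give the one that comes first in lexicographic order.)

length 4: m h h n has 2 parse trees

Two derivations of m h h n:
  T ⇒ m N0 n ⇒ m N1 h n ⇒ m h h n
  T ⇒ m N0 n ⇒ m h N2 n ⇒ m h h n

m h h n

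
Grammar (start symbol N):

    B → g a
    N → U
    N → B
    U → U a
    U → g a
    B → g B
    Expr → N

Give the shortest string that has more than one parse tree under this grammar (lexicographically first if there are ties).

g a

length 2: g a has 2 parse trees

Two derivations of g a:
  N ⇒ U ⇒ g a
  N ⇒ B ⇒ g a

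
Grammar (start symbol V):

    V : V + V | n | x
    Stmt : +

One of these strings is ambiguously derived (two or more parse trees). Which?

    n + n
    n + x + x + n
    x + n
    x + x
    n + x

n + n: 1 tree
n + x + x + n: 5 trees
x + n: 1 tree
x + x: 1 tree
n + x: 1 tree

n + x + x + n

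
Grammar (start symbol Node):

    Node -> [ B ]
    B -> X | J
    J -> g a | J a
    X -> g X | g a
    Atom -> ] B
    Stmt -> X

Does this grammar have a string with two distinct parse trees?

Witness: [ g a ]

Derivation 1: Node ⇒ [ B ] ⇒ [ X ] ⇒ [ g a ]
Derivation 2: Node ⇒ [ B ] ⇒ [ J ] ⇒ [ g a ]

Two distinct leftmost derivations for the same string.

Ambiguous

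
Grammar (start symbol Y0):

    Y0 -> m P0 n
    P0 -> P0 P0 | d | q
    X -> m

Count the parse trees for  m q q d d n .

5

Parse trees for m q q d d n:
  [Y0 m [P0 [P0 q] [P0 [P0 q] [P0 [P0 d] [P0 d]]]] n]
  [Y0 m [P0 [P0 q] [P0 [P0 [P0 q] [P0 d]] [P0 d]]] n]
  [Y0 m [P0 [P0 [P0 q] [P0 q]] [P0 [P0 d] [P0 d]]] n]
  [Y0 m [P0 [P0 [P0 q] [P0 [P0 q] [P0 d]]] [P0 d]] n]
  [Y0 m [P0 [P0 [P0 [P0 q] [P0 q]] [P0 d]] [P0 d]] n]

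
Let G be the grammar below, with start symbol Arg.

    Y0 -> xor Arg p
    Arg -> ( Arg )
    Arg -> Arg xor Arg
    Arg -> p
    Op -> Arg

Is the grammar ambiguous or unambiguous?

Witness: p xor p xor p

Derivation 1: Arg ⇒ Arg xor Arg ⇒ Arg xor Arg xor Arg ⇒ p xor Arg xor Arg ⇒ p xor p xor Arg ⇒ p xor p xor p
Derivation 2: Arg ⇒ Arg xor Arg ⇒ p xor Arg ⇒ p xor Arg xor Arg ⇒ p xor p xor Arg ⇒ p xor p xor p

Two distinct leftmost derivations for the same string.

Ambiguous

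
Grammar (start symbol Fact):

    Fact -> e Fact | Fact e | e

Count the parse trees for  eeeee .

Parse trees for eeeee (showing first 6 of 16):
  [Fact e [Fact e [Fact e [Fact e [Fact e]]]]]
  [Fact e [Fact e [Fact e [Fact [Fact e] e]]]]
  [Fact e [Fact e [Fact [Fact e [Fact e]] e]]]
  [Fact e [Fact e [Fact [Fact [Fact e] e] e]]]
  [Fact e [Fact [Fact e [Fact e [Fact e]]] e]]
  [Fact e [Fact [Fact e [Fact [Fact e] e]] e]]

16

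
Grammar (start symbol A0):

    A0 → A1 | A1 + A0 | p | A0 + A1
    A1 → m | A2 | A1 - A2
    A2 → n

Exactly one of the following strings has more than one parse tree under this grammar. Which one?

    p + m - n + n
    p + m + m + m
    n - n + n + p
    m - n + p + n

p + m - n + n: 1 tree
p + m + m + m: 1 tree
n - n + n + p: 1 tree
m - n + p + n: 2 trees

m - n + p + n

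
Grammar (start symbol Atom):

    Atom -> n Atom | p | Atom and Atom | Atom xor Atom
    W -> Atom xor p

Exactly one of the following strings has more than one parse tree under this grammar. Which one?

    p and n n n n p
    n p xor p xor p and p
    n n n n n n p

n p xor p xor p and p

p and n n n n p: 1 tree
n p xor p xor p and p: 14 trees
n n n n n n p: 1 tree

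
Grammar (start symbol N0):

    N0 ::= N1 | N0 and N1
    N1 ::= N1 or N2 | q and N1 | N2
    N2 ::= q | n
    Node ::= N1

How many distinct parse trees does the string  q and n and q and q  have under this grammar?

Parse trees for q and n and q and q:
  [N0 [N0 [N1 q and [N1 [N2 n]]]] and [N1 q and [N1 [N2 q]]]]
  [N0 [N0 [N0 [N1 [N2 q]]] and [N1 [N2 n]]] and [N1 q and [N1 [N2 q]]]]
  [N0 [N0 [N0 [N1 q and [N1 [N2 n]]]] and [N1 [N2 q]]] and [N1 [N2 q]]]
  [N0 [N0 [N0 [N0 [N1 [N2 q]]] and [N1 [N2 n]]] and [N1 [N2 q]]] and [N1 [N2 q]]]

4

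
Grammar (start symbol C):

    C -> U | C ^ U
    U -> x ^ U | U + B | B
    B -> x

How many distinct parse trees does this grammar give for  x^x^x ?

4

Parse trees for x^x^x:
  [C [U x ^ [U x ^ [U [B x]]]]]
  [C [C [U [B x]]] ^ [U x ^ [U [B x]]]]
  [C [C [U x ^ [U [B x]]]] ^ [U [B x]]]
  [C [C [C [U [B x]]] ^ [U [B x]]] ^ [U [B x]]]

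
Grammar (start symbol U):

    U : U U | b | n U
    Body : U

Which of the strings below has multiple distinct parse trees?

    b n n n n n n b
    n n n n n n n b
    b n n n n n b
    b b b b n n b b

b b b b n n b b

b n n n n n n b: 1 tree
n n n n n n n b: 1 tree
b n n n n n b: 1 tree
b b b b n n b b: 70 trees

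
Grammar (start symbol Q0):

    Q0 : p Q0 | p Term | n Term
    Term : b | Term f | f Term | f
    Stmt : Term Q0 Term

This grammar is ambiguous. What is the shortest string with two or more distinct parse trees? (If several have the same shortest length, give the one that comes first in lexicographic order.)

length 2: no string has ≥2 trees
length 3: n f f has 2 parse trees

Two derivations of n f f:
  Q0 ⇒ n Term ⇒ n Term f ⇒ n f f
  Q0 ⇒ n Term ⇒ n f Term ⇒ n f f

n f f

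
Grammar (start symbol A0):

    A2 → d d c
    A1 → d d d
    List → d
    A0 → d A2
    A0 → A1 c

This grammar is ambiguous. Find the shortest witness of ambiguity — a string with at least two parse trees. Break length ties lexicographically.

d d d c

length 4: d d d c has 2 parse trees

Two derivations of d d d c:
  A0 ⇒ d A2 ⇒ d d d c
  A0 ⇒ A1 c ⇒ d d d c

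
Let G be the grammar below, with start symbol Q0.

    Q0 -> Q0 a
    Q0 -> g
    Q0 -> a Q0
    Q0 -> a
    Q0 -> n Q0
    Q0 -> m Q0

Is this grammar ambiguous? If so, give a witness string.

Ambiguous

Witness: a a

Derivation 1: Q0 ⇒ Q0 a ⇒ a a
Derivation 2: Q0 ⇒ a Q0 ⇒ a a

Two distinct leftmost derivations for the same string.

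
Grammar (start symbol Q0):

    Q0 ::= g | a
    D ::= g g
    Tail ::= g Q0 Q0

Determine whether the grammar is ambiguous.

Only Q0 is reachable from Q0; ignoring the rest: Each reachable nonterminal has at most one production per leading terminal, and all productions are right-linear; the derivation is determined token-by-token.

Unambiguous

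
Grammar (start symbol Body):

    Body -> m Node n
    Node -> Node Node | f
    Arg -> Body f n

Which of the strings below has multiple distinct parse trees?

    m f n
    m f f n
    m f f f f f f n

m f f f f f f n

m f n: 1 tree
m f f n: 1 tree
m f f f f f f n: 42 trees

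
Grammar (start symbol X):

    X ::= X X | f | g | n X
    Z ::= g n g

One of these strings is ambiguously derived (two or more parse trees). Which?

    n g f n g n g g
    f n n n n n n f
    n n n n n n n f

n g f n g n g g: 85 trees
f n n n n n n f: 1 tree
n n n n n n n f: 1 tree

n g f n g n g g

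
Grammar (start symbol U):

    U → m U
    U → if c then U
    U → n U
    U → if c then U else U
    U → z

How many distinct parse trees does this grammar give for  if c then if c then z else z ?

Parse trees for if c then if c then z else z:
  [U if c then [U if c then [U z] else [U z]]]
  [U if c then [U if c then [U z]] else [U z]]

2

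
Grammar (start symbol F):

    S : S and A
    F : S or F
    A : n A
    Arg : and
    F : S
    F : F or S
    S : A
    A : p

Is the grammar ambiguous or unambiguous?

Witness: p or p

Derivation 1: F ⇒ S or F ⇒ A or F ⇒ p or F ⇒ p or S ⇒ p or A ⇒ p or p
Derivation 2: F ⇒ F or S ⇒ S or S ⇒ A or S ⇒ p or S ⇒ p or A ⇒ p or p

Two distinct leftmost derivations for the same string.

Ambiguous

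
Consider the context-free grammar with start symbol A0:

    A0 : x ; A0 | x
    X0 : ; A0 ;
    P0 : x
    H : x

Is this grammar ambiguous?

Unambiguous

Only A0 is reachable from A0; ignoring the rest: Right-recursive list with a separator: after each atom, whether the separator follows determines the rule. One parse per string.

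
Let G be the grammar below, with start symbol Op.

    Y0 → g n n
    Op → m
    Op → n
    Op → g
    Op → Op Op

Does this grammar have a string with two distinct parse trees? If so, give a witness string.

Witness: g g g

Derivation 1: Op ⇒ Op Op ⇒ g Op ⇒ g Op Op ⇒ g g Op ⇒ g g g
Derivation 2: Op ⇒ Op Op ⇒ Op Op Op ⇒ g Op Op ⇒ g g Op ⇒ g g g

Two distinct leftmost derivations for the same string.

Ambiguous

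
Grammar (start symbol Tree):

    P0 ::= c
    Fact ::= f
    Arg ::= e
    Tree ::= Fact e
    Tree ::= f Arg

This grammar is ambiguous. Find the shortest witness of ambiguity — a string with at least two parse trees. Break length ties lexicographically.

f e

length 2: f e has 2 parse trees

Two derivations of f e:
  Tree ⇒ Fact e ⇒ f e
  Tree ⇒ f Arg ⇒ f e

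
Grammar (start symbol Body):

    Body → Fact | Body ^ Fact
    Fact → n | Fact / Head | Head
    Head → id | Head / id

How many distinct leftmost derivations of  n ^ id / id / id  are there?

4

Parse trees for n ^ id / id / id:
  [Body [Body [Fact n]] ^ [Fact [Fact [Head id]] / [Head [Head id] / id]]]
  [Body [Body [Fact n]] ^ [Fact [Fact [Fact [Head id]] / [Head id]] / [Head id]]]
  [Body [Body [Fact n]] ^ [Fact [Fact [Head [Head id] / id]] / [Head id]]]
  [Body [Body [Fact n]] ^ [Fact [Head [Head [Head id] / id] / id]]]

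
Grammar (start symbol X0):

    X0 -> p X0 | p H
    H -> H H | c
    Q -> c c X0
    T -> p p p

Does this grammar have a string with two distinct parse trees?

Ambiguous

Witness: p c c c

Derivation 1: X0 ⇒ p H ⇒ p H H ⇒ p H H H ⇒ p c H H ⇒ p c c H ⇒ p c c c
Derivation 2: X0 ⇒ p H ⇒ p H H ⇒ p c H ⇒ p c H H ⇒ p c c H ⇒ p c c c

Two distinct leftmost derivations for the same string.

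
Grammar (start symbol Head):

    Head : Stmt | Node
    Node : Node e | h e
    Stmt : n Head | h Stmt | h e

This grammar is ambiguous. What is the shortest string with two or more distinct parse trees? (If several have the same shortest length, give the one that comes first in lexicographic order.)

length 2: h e has 2 parse trees

Two derivations of h e:
  Head ⇒ Stmt ⇒ h e
  Head ⇒ Node ⇒ h e

h e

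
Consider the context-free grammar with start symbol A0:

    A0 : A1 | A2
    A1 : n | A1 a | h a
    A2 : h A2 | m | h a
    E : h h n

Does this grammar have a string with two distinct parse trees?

Witness: h a

Derivation 1: A0 ⇒ A1 ⇒ h a
Derivation 2: A0 ⇒ A2 ⇒ h a

Two distinct leftmost derivations for the same string.

Ambiguous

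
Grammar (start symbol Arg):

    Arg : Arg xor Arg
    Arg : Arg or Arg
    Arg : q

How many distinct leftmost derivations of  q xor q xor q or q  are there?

Parse trees for q xor q xor q or q:
  [Arg [Arg q] xor [Arg [Arg q] xor [Arg [Arg q] or [Arg q]]]]
  [Arg [Arg q] xor [Arg [Arg [Arg q] xor [Arg q]] or [Arg q]]]
  [Arg [Arg [Arg q] xor [Arg q]] xor [Arg [Arg q] or [Arg q]]]
  [Arg [Arg [Arg q] xor [Arg [Arg q] xor [Arg q]]] or [Arg q]]
  [Arg [Arg [Arg [Arg q] xor [Arg q]] xor [Arg q]] or [Arg q]]

5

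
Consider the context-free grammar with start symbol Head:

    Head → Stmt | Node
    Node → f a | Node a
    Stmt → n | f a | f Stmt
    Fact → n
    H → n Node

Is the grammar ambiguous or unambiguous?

Witness: f a

Derivation 1: Head ⇒ Stmt ⇒ f a
Derivation 2: Head ⇒ Node ⇒ f a

Two distinct leftmost derivations for the same string.

Ambiguous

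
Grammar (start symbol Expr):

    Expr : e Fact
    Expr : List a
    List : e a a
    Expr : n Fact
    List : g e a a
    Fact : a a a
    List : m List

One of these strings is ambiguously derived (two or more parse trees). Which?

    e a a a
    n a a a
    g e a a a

e a a a: 2 trees
n a a a: 1 tree
g e a a a: 1 tree

e a a a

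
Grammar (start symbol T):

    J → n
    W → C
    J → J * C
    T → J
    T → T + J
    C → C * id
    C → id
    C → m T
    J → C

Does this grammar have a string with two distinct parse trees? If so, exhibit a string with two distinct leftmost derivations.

Witness: id * id

Derivation 1: T ⇒ J ⇒ J * C ⇒ C * C ⇒ id * C ⇒ id * id
Derivation 2: T ⇒ J ⇒ C ⇒ C * id ⇒ id * id

Two distinct leftmost derivations for the same string.

Ambiguous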